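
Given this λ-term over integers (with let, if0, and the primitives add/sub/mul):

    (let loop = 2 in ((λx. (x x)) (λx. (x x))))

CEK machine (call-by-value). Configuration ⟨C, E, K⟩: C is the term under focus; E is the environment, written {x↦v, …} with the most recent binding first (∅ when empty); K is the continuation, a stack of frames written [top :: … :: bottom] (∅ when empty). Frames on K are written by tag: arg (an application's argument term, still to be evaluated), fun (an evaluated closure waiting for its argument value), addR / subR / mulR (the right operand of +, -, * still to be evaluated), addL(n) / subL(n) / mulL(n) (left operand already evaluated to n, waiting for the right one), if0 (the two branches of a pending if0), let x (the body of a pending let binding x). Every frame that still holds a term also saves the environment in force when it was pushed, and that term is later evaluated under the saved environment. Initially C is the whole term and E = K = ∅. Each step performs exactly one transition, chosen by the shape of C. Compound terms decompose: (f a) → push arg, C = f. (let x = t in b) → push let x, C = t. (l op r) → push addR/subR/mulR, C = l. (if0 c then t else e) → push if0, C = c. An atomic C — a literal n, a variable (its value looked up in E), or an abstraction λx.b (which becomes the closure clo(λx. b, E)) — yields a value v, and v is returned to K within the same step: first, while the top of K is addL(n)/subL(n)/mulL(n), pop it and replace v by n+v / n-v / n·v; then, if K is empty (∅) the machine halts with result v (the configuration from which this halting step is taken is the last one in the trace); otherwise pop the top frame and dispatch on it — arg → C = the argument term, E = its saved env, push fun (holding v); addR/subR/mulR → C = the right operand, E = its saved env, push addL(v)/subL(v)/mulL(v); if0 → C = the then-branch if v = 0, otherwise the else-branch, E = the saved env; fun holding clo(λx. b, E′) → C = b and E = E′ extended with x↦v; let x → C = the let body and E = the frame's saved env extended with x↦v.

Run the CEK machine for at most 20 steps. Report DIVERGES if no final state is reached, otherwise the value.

Answer: DIVERGES (no final state within 20 steps)

Execution trace:
t=0: [C=(let loop = 2 in ((λx. (x x)) (λx. (x x)))) | E=∅ | K=∅]
t=1: [C=2 | E=∅ | K=[let loop]]
t=2: [C=((λx. (x x)) (λx. (x x))) | E={loop↦2} | K=∅]
t=3: [C=(λx. (x x)) | E={loop↦2} | K=[arg]]
t=4: [C=(λx. (x x)) | E={loop↦2} | K=[fun]]
t=5: [C=(x x) | E={x↦clo(λx. (x x), {loop↦2}), loop↦2} | K=∅]
t=6: [C=x | E={x↦clo(λx. (x x), {loop↦2}), loop↦2} | K=[arg]]
t=7: [C=x | E={x↦clo(λx. (x x), {loop↦2}), loop↦2} | K=[fun]]
… configuration repeats with period 3 (steps 5–7 recur indefinitely) …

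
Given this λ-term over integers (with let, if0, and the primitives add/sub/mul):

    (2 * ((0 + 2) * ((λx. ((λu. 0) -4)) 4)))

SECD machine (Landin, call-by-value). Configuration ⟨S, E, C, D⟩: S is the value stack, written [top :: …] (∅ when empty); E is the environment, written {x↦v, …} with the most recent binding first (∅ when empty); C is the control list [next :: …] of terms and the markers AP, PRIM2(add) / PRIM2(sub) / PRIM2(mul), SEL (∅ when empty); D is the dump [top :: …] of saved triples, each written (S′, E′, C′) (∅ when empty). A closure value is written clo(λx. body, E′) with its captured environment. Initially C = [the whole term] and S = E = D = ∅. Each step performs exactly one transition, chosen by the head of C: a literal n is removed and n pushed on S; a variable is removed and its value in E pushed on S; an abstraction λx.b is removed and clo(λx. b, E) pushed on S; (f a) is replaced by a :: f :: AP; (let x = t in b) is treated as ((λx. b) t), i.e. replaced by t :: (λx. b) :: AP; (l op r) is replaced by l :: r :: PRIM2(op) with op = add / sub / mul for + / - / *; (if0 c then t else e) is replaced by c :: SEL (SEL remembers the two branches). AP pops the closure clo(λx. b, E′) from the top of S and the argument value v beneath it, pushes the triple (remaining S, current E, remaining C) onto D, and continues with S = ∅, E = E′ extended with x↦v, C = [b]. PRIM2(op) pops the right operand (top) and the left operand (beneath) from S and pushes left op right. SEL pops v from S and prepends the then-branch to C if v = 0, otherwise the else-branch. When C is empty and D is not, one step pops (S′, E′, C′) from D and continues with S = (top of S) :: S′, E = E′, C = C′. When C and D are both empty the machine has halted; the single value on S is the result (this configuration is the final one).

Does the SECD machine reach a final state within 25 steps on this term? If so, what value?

Answer: 0

Execution trace:
0. [S=∅ | E=∅ | C=[(2 * ((0 + 2) * ((λx. ((λu. 0) -4)) 4)))] | D=∅]
1. [S=∅ | E=∅ | C=[2 :: ((0 + 2) * ((λx. ((λu. 0) -4)) 4)) :: PRIM2(mul)] | D=∅]
2. [S=[2] | E=∅ | C=[((0 + 2) * ((λx. ((λu. 0) -4)) 4)) :: PRIM2(mul)] | D=∅]
3. [S=[2] | E=∅ | C=[(0 + 2) :: ((λx. ((λu. 0) -4)) 4) :: PRIM2(mul) :: PRIM2(mul)] | D=∅]
4. [S=[2] | E=∅ | C=[0 :: 2 :: PRIM2(add) :: ((λx. ((λu. 0) -4)) 4) :: PRIM2(mul) :: PRIM2(mul)] | D=∅]
5. [S=[0 :: 2] | E=∅ | C=[2 :: PRIM2(add) :: ((λx. ((λu. 0) -4)) 4) :: PRIM2(mul) :: PRIM2(mul)] | D=∅]
6. [S=[2 :: 0 :: 2] | E=∅ | C=[PRIM2(add) :: ((λx. ((λu. 0) -4)) 4) :: PRIM2(mul) :: PRIM2(mul)] | D=∅]
7. [S=[2 :: 2] | E=∅ | C=[((λx. ((λu. 0) -4)) 4) :: PRIM2(mul) :: PRIM2(mul)] | D=∅]
8. [S=[2 :: 2] | E=∅ | C=[4 :: (λx. ((λu. 0) -4)) :: AP :: PRIM2(mul) :: PRIM2(mul)] | D=∅]
9. [S=[4 :: 2 :: 2] | E=∅ | C=[(λx. ((λu. 0) -4)) :: AP :: PRIM2(mul) :: PRIM2(mul)] | D=∅]
10. [S=[clo(λx. ((λu. 0) -4), ∅) :: 4 :: 2 :: 2] | E=∅ | C=[AP :: PRIM2(mul) :: PRIM2(mul)] | D=∅]
11. [S=∅ | E={x↦4} | C=[((λu. 0) -4)] | D=[([2 :: 2], ∅, [PRIM2(mul) :: PRIM2(mul)])]]
12. [S=∅ | E={x↦4} | C=[-4 :: (λu. 0) :: AP] | D=[([2 :: 2], ∅, [PRIM2(mul) :: PRIM2(mul)])]]
13. [S=[-4] | E={x↦4} | C=[(λu. 0) :: AP] | D=[([2 :: 2], ∅, [PRIM2(mul) :: PRIM2(mul)])]]
14. [S=[clo(λu. 0, {x↦4}) :: -4] | E={x↦4} | C=[AP] | D=[([2 :: 2], ∅, [PRIM2(mul) :: PRIM2(mul)])]]
15. [S=∅ | E={u↦-4, x↦4} | C=[0] | D=[(∅, {x↦4}, ∅) :: ([2 :: 2], ∅, [PRIM2(mul) :: PRIM2(mul)])]]
16. [S=[0] | E={u↦-4, x↦4} | C=∅ | D=[(∅, {x↦4}, ∅) :: ([2 :: 2], ∅, [PRIM2(mul) :: PRIM2(mul)])]]
17. [S=[0] | E={x↦4} | C=∅ | D=[([2 :: 2], ∅, [PRIM2(mul) :: PRIM2(mul)])]]
18. [S=[0 :: 2 :: 2] | E=∅ | C=[PRIM2(mul) :: PRIM2(mul)] | D=∅]
19. [S=[0 :: 2] | E=∅ | C=[PRIM2(mul)] | D=∅]
20. [S=[0] | E=∅ | C=∅ | D=∅]
→ final value 0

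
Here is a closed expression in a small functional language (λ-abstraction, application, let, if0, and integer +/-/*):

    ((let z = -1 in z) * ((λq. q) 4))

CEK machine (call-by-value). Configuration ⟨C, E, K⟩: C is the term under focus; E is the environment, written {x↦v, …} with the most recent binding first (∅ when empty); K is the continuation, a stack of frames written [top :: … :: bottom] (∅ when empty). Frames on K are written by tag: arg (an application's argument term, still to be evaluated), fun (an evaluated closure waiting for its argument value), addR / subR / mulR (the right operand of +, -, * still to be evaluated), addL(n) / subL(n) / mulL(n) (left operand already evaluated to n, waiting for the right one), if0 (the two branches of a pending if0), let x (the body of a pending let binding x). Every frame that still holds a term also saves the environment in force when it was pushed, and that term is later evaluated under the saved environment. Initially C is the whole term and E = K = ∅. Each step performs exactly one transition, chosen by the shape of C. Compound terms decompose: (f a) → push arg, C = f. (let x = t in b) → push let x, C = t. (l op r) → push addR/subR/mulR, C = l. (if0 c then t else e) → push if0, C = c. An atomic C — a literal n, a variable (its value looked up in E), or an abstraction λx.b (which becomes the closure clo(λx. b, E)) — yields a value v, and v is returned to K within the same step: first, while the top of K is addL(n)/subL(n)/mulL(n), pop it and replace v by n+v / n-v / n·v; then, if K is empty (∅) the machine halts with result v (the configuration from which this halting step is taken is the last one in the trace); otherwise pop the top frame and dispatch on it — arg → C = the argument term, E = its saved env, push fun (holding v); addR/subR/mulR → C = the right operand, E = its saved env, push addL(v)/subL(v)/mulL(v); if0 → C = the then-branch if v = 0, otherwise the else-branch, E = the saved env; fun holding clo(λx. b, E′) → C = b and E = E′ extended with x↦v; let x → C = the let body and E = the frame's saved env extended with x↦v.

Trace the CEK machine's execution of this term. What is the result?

Answer: -4

Machine steps:
0. ⟨C=((let z = -1 in z) * ((λq. q) 4)); E=∅; K=∅⟩
1. ⟨C=(let z = -1 in z); E=∅; K=[mulR]⟩
2. ⟨C=-1; E=∅; K=[let z :: mulR]⟩
3. ⟨C=z; E={z↦-1}; K=[mulR]⟩
4. ⟨C=((λq. q) 4); E=∅; K=[mulL(-1)]⟩
5. ⟨C=(λq. q); E=∅; K=[arg :: mulL(-1)]⟩
6. ⟨C=4; E=∅; K=[fun :: mulL(-1)]⟩
7. ⟨C=q; E={q↦4}; K=[mulL(-1)]⟩
→ final value -4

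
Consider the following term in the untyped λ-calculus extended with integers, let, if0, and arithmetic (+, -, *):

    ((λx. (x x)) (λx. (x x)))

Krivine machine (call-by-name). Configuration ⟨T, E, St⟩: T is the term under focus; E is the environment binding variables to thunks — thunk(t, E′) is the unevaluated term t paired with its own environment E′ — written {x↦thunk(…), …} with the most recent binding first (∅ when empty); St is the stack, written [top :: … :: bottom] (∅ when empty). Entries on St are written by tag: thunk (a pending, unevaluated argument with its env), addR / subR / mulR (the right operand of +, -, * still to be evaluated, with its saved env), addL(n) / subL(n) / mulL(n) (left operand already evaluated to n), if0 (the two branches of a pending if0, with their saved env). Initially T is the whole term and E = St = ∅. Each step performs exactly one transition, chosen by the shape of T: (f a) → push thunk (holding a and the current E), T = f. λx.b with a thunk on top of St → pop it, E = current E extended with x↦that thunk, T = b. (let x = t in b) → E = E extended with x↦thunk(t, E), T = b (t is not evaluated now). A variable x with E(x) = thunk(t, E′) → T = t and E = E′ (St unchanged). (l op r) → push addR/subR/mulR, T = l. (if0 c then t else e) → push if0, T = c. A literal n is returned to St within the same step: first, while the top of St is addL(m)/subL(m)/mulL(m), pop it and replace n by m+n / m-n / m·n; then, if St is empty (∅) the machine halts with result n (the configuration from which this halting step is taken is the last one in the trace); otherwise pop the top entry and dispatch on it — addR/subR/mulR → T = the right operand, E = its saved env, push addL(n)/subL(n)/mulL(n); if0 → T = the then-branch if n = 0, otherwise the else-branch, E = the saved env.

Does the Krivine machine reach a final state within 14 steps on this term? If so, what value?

Answer: DIVERGES (no final state within 14 steps)

Execution trace:
step 0: ⟨T=((λx. (x x)) (λx. (x x))); E=∅; St=∅⟩
step 1: ⟨T=(λx. (x x)); E=∅; St=[thunk]⟩
step 2: ⟨T=(x x); E={x↦thunk((λx. (x x)), ∅)}; St=∅⟩
step 3: ⟨T=x; E={x↦thunk((λx. (x x)), ∅)}; St=[thunk]⟩
step 4: ⟨T=(λx. (x x)); E=∅; St=[thunk]⟩
step 5: ⟨T=(x x); E={x↦thunk(x, {x↦thunk((λx. (x x)), ∅)})}; St=∅⟩
step 6: ⟨T=x; E={x↦thunk(x, {x↦thunk((λx. (x x)), ∅)})}; St=[thunk]⟩
step 7: ⟨T=x; E={x↦thunk((λx. (x x)), ∅)}; St=[thunk]⟩
step 8: ⟨T=(λx. (x x)); E=∅; St=[thunk]⟩
step 9: ⟨T=(x x); E={x↦thunk(x, {x↦thunk(x, {x↦thunk((λx. (x x)), ∅)})})}; St=∅⟩
step 10: ⟨T=x; E={x↦thunk(x, {x↦thunk(x, {x↦thunk((λx. (x x)), ∅)})})}; St=[thunk]⟩
step 11: ⟨T=x; E={x↦thunk(x, {x↦thunk((λx. (x x)), ∅)})}; St=[thunk]⟩
step 12: ⟨T=x; E={x↦thunk((λx. (x x)), ∅)}; St=[thunk]⟩
step 13: ⟨T=(λx. (x x)); E=∅; St=[thunk]⟩
step 14: ⟨T=(x x); E={x↦thunk(x, {x↦thunk(x, {x↦thunk(x, {x↦thunk((λx. (x x)), ∅)})})})}; St=∅⟩
→ 14 transitions taken and the configuration is still not final: no result within 14 steps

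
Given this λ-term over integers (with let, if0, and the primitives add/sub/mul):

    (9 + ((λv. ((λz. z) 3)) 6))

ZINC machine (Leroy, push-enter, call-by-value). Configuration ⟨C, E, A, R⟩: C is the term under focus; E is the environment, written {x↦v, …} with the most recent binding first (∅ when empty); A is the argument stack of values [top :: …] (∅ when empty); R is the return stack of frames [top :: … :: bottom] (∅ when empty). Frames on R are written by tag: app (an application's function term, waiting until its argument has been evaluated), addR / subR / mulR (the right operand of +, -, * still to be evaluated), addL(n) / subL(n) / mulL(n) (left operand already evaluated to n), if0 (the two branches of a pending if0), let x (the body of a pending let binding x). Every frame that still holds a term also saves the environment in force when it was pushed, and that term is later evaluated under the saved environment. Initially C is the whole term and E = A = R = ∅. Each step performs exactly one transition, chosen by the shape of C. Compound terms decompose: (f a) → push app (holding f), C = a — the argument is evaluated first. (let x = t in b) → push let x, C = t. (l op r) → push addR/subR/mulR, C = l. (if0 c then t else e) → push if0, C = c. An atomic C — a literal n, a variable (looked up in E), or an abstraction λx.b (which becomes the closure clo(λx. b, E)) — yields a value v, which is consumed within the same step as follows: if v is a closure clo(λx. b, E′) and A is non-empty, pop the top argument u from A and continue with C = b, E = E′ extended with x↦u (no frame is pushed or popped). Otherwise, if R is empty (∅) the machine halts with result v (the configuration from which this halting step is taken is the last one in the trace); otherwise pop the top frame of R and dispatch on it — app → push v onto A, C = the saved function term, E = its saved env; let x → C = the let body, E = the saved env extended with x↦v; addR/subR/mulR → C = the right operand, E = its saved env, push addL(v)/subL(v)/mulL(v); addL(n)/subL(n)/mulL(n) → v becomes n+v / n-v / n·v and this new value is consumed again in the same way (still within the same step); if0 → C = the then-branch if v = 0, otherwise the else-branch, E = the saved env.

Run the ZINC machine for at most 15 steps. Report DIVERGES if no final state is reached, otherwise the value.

0. <C=(9 + ((λv. ((λz. z) 3)) 6)), E=∅, A=∅, R=∅>
1. <C=9, E=∅, A=∅, R=[addR]>
2. <C=((λv. ((λz. z) 3)) 6), E=∅, A=∅, R=[addL(9)]>
3. <C=6, E=∅, A=∅, R=[app :: addL(9)]>
4. <C=(λv. ((λz. z) 3)), E=∅, A=[6], R=[addL(9)]>
5. <C=((λz. z) 3), E={v↦6}, A=∅, R=[addL(9)]>
6. <C=3, E={v↦6}, A=∅, R=[app :: addL(9)]>
7. <C=(λz. z), E={v↦6}, A=[3], R=[addL(9)]>
8. <C=z, E={z↦3, v↦6}, A=∅, R=[addL(9)]>
→ final value 12

Answer: 12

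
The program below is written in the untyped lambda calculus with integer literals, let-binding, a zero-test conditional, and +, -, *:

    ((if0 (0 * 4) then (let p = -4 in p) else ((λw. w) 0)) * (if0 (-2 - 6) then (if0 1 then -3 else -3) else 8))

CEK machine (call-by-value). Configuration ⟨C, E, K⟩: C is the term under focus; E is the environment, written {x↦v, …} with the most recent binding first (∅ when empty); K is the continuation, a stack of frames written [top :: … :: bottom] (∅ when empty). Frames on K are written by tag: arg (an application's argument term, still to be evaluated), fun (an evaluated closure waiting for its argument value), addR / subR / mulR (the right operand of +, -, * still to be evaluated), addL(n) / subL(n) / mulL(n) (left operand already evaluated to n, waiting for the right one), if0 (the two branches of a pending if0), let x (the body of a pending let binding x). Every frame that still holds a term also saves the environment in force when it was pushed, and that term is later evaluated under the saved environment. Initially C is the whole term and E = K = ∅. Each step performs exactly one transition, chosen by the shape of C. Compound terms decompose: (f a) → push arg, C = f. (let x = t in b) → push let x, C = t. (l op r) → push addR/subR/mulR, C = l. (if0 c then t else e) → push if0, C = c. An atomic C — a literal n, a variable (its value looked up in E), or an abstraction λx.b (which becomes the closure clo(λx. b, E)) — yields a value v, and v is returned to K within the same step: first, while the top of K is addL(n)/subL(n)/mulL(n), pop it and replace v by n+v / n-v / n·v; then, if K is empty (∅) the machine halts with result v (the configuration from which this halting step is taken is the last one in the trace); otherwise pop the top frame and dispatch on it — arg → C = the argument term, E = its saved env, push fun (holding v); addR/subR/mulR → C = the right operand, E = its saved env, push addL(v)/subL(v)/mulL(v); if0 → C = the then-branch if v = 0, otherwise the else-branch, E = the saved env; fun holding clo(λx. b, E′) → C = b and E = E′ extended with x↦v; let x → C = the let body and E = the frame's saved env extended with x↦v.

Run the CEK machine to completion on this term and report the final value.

Answer: -32

Derivation:
step 0: ⟨C=((if0 (0 * 4) then (let p = -4 in p) else ((λw. w) 0)) * (if0 (-2 - 6) then (if0 1 then -3 else -3) else 8)); E=∅; K=∅⟩
step 1: ⟨C=(if0 (0 * 4) then (let p = -4 in p) else ((λw. w) 0)); E=∅; K=[mulR]⟩
step 2: ⟨C=(0 * 4); E=∅; K=[if0 :: mulR]⟩
step 3: ⟨C=0; E=∅; K=[mulR :: if0 :: mulR]⟩
step 4: ⟨C=4; E=∅; K=[mulL(0) :: if0 :: mulR]⟩
step 5: ⟨C=(let p = -4 in p); E=∅; K=[mulR]⟩
step 6: ⟨C=-4; E=∅; K=[let p :: mulR]⟩
step 7: ⟨C=p; E={p↦-4}; K=[mulR]⟩
step 8: ⟨C=(if0 (-2 - 6) then (if0 1 then -3 else -3) else 8); E=∅; K=[mulL(-4)]⟩
step 9: ⟨C=(-2 - 6); E=∅; K=[if0 :: mulL(-4)]⟩
step 10: ⟨C=-2; E=∅; K=[subR :: if0 :: mulL(-4)]⟩
step 11: ⟨C=6; E=∅; K=[subL(-2) :: if0 :: mulL(-4)]⟩
step 12: ⟨C=8; E=∅; K=[mulL(-4)]⟩
→ final value -32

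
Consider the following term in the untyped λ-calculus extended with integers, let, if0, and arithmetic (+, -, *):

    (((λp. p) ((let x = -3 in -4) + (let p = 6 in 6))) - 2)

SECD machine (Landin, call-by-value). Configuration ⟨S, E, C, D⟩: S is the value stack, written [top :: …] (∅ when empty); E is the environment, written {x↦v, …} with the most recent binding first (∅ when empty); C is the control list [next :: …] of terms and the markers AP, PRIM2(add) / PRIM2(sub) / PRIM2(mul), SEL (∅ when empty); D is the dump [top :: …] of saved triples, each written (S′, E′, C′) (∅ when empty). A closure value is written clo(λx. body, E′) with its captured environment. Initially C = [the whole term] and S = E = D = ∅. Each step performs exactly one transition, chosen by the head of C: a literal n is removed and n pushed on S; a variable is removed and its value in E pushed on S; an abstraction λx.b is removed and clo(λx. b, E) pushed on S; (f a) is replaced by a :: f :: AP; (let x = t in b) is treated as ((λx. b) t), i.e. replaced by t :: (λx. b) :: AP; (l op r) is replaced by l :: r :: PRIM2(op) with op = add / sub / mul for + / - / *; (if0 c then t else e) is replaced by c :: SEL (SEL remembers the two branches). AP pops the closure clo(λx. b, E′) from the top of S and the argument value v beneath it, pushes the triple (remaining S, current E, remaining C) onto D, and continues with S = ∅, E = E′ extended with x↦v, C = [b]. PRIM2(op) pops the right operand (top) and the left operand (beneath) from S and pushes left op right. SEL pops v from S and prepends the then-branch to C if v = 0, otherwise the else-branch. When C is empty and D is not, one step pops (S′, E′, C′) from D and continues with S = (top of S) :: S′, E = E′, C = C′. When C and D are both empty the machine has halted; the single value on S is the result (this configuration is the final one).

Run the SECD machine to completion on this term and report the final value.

Answer: 0

Execution trace:
0. <S=∅, E=∅, C=[(((λp. p) ((let x = -3 in -4) + (let p = 6 in 6))) - 2)], D=∅>
1. <S=∅, E=∅, C=[((λp. p) ((let x = -3 in -4) + (let p = 6 in 6))) :: 2 :: PRIM2(sub)], D=∅>
2. <S=∅, E=∅, C=[((let x = -3 in -4) + (let p = 6 in 6)) :: (λp. p) :: AP :: 2 :: PRIM2(sub)], D=∅>
3. <S=∅, E=∅, C=[(let x = -3 in -4) :: (let p = 6 in 6) :: PRIM2(add) :: (λp. p) :: AP :: 2 :: PRIM2(sub)], D=∅>
4. <S=∅, E=∅, C=[-3 :: (λx. -4) :: AP :: (let p = 6 in 6) :: PRIM2(add) :: (λp. p) :: AP :: 2 :: PRIM2(sub)], D=∅>
5. <S=[-3], E=∅, C=[(λx. -4) :: AP :: (let p = 6 in 6) :: PRIM2(add) :: (λp. p) :: AP :: 2 :: PRIM2(sub)], D=∅>
6. <S=[clo(λx. -4, ∅) :: -3], E=∅, C=[AP :: (let p = 6 in 6) :: PRIM2(add) :: (λp. p) :: AP :: 2 :: PRIM2(sub)], D=∅>
7. <S=∅, E={x↦-3}, C=[-4], D=[(∅, ∅, [(let p = 6 in 6) :: PRIM2(add) :: (λp. p) :: AP :: 2 :: PRIM2(sub)])]>
8. <S=[-4], E={x↦-3}, C=∅, D=[(∅, ∅, [(let p = 6 in 6) :: PRIM2(add) :: (λp. p) :: AP :: 2 :: PRIM2(sub)])]>
9. <S=[-4], E=∅, C=[(let p = 6 in 6) :: PRIM2(add) :: (λp. p) :: AP :: 2 :: PRIM2(sub)], D=∅>
10. <S=[-4], E=∅, C=[6 :: (λp. 6) :: AP :: PRIM2(add) :: (λp. p) :: AP :: 2 :: PRIM2(sub)], D=∅>
11. <S=[6 :: -4], E=∅, C=[(λp. 6) :: AP :: PRIM2(add) :: (λp. p) :: AP :: 2 :: PRIM2(sub)], D=∅>
12. <S=[clo(λp. 6, ∅) :: 6 :: -4], E=∅, C=[AP :: PRIM2(add) :: (λp. p) :: AP :: 2 :: PRIM2(sub)], D=∅>
13. <S=∅, E={p↦6}, C=[6], D=[([-4], ∅, [PRIM2(add) :: (λp. p) :: AP :: 2 :: PRIM2(sub)])]>
14. <S=[6], E={p↦6}, C=∅, D=[([-4], ∅, [PRIM2(add) :: (λp. p) :: AP :: 2 :: PRIM2(sub)])]>
15. <S=[6 :: -4], E=∅, C=[PRIM2(add) :: (λp. p) :: AP :: 2 :: PRIM2(sub)], D=∅>
16. <S=[2], E=∅, C=[(λp. p) :: AP :: 2 :: PRIM2(sub)], D=∅>
17. <S=[clo(λp. p, ∅) :: 2], E=∅, C=[AP :: 2 :: PRIM2(sub)], D=∅>
18. <S=∅, E={p↦2}, C=[p], D=[(∅, ∅, [2 :: PRIM2(sub)])]>
19. <S=[2], E={p↦2}, C=∅, D=[(∅, ∅, [2 :: PRIM2(sub)])]>
20. <S=[2], E=∅, C=[2 :: PRIM2(sub)], D=∅>
21. <S=[2 :: 2], E=∅, C=[PRIM2(sub)], D=∅>
22. <S=[0], E=∅, C=∅, D=∅>
→ final value 0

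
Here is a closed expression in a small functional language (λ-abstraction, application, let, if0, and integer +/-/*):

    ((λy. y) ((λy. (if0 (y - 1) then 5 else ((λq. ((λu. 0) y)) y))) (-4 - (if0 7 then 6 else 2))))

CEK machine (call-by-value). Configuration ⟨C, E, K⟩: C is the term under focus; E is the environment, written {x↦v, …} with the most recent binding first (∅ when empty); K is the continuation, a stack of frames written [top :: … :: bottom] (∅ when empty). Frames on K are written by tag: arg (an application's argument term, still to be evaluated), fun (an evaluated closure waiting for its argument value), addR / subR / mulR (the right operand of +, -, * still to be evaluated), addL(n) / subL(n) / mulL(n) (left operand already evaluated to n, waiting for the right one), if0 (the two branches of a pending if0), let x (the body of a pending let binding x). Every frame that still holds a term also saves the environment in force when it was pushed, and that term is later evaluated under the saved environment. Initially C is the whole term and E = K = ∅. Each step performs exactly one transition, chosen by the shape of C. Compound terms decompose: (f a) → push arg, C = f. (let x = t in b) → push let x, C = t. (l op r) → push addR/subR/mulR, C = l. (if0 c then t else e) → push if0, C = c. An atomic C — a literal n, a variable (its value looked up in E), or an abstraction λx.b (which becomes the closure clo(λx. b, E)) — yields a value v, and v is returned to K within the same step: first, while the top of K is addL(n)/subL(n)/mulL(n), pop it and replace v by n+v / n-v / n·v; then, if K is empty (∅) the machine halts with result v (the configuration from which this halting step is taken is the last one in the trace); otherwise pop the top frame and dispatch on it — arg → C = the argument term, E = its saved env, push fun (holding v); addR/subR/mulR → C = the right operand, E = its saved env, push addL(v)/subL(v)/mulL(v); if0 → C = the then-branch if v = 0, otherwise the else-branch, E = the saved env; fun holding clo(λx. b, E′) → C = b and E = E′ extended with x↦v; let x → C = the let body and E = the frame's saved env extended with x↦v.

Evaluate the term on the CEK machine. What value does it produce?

Answer: 0

Derivation:
0. [C=((λy. y) ((λy. (if0 (y - 1) then 5 else ((λq. ((λu. 0) y)) y))) (-4 - (if0 7 then 6 else 2)))) | E=∅ | K=∅]
1. [C=(λy. y) | E=∅ | K=[arg]]
2. [C=((λy. (if0 (y - 1) then 5 else ((λq. ((λu. 0) y)) y))) (-4 - (if0 7 then 6 else 2))) | E=∅ | K=[fun]]
3. [C=(λy. (if0 (y - 1) then 5 else ((λq. ((λu. 0) y)) y))) | E=∅ | K=[arg :: fun]]
4. [C=(-4 - (if0 7 then 6 else 2)) | E=∅ | K=[fun :: fun]]
5. [C=-4 | E=∅ | K=[subR :: fun :: fun]]
6. [C=(if0 7 then 6 else 2) | E=∅ | K=[subL(-4) :: fun :: fun]]
7. [C=7 | E=∅ | K=[if0 :: subL(-4) :: fun :: fun]]
8. [C=2 | E=∅ | K=[subL(-4) :: fun :: fun]]
9. [C=(if0 (y - 1) then 5 else ((λq. ((λu. 0) y)) y)) | E={y↦-6} | K=[fun]]
10. [C=(y - 1) | E={y↦-6} | K=[if0 :: fun]]
11. [C=y | E={y↦-6} | K=[subR :: if0 :: fun]]
12. [C=1 | E={y↦-6} | K=[subL(-6) :: if0 :: fun]]
13. [C=((λq. ((λu. 0) y)) y) | E={y↦-6} | K=[fun]]
14. [C=(λq. ((λu. 0) y)) | E={y↦-6} | K=[arg :: fun]]
15. [C=y | E={y↦-6} | K=[fun :: fun]]
16. [C=((λu. 0) y) | E={q↦-6, y↦-6} | K=[fun]]
17. [C=(λu. 0) | E={q↦-6, y↦-6} | K=[arg :: fun]]
18. [C=y | E={q↦-6, y↦-6} | K=[fun :: fun]]
19. [C=0 | E={u↦-6, q↦-6, y↦-6} | K=[fun]]
20. [C=y | E={y↦0} | K=∅]
→ final value 0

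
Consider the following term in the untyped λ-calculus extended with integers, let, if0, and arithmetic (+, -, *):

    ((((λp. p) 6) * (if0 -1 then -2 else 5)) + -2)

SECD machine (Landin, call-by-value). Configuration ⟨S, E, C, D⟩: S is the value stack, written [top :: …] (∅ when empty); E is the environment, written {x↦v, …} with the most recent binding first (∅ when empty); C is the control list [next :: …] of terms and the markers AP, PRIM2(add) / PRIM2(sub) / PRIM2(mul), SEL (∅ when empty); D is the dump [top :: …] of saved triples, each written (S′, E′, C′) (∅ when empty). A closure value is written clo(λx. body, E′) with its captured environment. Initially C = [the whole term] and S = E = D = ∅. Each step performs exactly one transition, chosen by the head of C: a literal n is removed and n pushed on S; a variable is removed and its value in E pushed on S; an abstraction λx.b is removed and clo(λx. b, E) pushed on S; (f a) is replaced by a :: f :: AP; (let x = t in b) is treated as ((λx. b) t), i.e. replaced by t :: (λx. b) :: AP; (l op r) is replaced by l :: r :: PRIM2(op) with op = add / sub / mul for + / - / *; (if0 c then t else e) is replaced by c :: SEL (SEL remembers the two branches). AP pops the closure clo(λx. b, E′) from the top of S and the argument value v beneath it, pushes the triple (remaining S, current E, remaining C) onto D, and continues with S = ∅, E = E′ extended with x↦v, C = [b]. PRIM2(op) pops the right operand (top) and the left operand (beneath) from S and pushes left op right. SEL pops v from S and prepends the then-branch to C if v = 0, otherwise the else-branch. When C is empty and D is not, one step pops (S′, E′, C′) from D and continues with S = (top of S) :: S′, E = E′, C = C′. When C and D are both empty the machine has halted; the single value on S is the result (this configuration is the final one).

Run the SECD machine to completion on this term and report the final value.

Answer: 28

Machine steps:
0. [S=∅ | E=∅ | C=[((((λp. p) 6) * (if0 -1 then -2 else 5)) + -2)] | D=∅]
1. [S=∅ | E=∅ | C=[(((λp. p) 6) * (if0 -1 then -2 else 5)) :: -2 :: PRIM2(add)] | D=∅]
2. [S=∅ | E=∅ | C=[((λp. p) 6) :: (if0 -1 then -2 else 5) :: PRIM2(mul) :: -2 :: PRIM2(add)] | D=∅]
3. [S=∅ | E=∅ | C=[6 :: (λp. p) :: AP :: (if0 -1 then -2 else 5) :: PRIM2(mul) :: -2 :: PRIM2(add)] | D=∅]
4. [S=[6] | E=∅ | C=[(λp. p) :: AP :: (if0 -1 then -2 else 5) :: PRIM2(mul) :: -2 :: PRIM2(add)] | D=∅]
5. [S=[clo(λp. p, ∅) :: 6] | E=∅ | C=[AP :: (if0 -1 then -2 else 5) :: PRIM2(mul) :: -2 :: PRIM2(add)] | D=∅]
6. [S=∅ | E={p↦6} | C=[p] | D=[(∅, ∅, [(if0 -1 then -2 else 5) :: PRIM2(mul) :: -2 :: PRIM2(add)])]]
7. [S=[6] | E={p↦6} | C=∅ | D=[(∅, ∅, [(if0 -1 then -2 else 5) :: PRIM2(mul) :: -2 :: PRIM2(add)])]]
8. [S=[6] | E=∅ | C=[(if0 -1 then -2 else 5) :: PRIM2(mul) :: -2 :: PRIM2(add)] | D=∅]
9. [S=[6] | E=∅ | C=[-1 :: SEL :: PRIM2(mul) :: -2 :: PRIM2(add)] | D=∅]
10. [S=[-1 :: 6] | E=∅ | C=[SEL :: PRIM2(mul) :: -2 :: PRIM2(add)] | D=∅]
11. [S=[6] | E=∅ | C=[5 :: PRIM2(mul) :: -2 :: PRIM2(add)] | D=∅]
12. [S=[5 :: 6] | E=∅ | C=[PRIM2(mul) :: -2 :: PRIM2(add)] | D=∅]
13. [S=[30] | E=∅ | C=[-2 :: PRIM2(add)] | D=∅]
14. [S=[-2 :: 30] | E=∅ | C=[PRIM2(add)] | D=∅]
15. [S=[28] | E=∅ | C=∅ | D=∅]
→ final value 28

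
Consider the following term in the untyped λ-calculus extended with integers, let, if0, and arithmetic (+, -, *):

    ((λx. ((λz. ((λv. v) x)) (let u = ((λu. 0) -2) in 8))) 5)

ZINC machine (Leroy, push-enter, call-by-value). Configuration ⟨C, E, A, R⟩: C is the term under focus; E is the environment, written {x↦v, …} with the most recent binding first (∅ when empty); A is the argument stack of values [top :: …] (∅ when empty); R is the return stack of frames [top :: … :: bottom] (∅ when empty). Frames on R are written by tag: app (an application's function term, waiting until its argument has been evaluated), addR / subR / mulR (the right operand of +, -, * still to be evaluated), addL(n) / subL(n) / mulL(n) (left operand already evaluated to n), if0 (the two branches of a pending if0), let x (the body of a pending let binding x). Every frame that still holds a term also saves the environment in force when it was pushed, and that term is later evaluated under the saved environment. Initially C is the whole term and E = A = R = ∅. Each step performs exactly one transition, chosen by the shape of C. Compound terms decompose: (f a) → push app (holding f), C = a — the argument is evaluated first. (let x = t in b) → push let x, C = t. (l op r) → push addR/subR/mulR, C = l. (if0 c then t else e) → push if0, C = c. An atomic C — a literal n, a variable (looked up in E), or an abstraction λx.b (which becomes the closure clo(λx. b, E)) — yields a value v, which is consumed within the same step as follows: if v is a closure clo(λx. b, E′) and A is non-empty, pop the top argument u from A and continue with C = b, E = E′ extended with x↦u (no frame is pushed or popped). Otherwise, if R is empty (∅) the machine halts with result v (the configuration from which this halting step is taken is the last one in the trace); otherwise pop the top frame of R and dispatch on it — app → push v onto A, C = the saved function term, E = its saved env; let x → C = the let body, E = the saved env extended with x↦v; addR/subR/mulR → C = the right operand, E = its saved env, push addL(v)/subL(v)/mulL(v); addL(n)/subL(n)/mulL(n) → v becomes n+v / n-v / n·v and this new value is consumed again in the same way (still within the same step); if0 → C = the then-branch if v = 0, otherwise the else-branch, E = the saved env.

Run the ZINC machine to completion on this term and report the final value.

Answer: 5

Machine steps:
0. [C=((λx. ((λz. ((λv. v) x)) (let u = ((λu. 0) -2) in 8))) 5) | E=∅ | A=∅ | R=∅]
1. [C=5 | E=∅ | A=∅ | R=[app]]
2. [C=(λx. ((λz. ((λv. v) x)) (let u = ((λu. 0) -2) in 8))) | E=∅ | A=[5] | R=∅]
3. [C=((λz. ((λv. v) x)) (let u = ((λu. 0) -2) in 8)) | E={x↦5} | A=∅ | R=∅]
4. [C=(let u = ((λu. 0) -2) in 8) | E={x↦5} | A=∅ | R=[app]]
5. [C=((λu. 0) -2) | E={x↦5} | A=∅ | R=[let u :: app]]
6. [C=-2 | E={x↦5} | A=∅ | R=[app :: let u :: app]]
7. [C=(λu. 0) | E={x↦5} | A=[-2] | R=[let u :: app]]
8. [C=0 | E={u↦-2, x↦5} | A=∅ | R=[let u :: app]]
9. [C=8 | E={u↦0, x↦5} | A=∅ | R=[app]]
10. [C=(λz. ((λv. v) x)) | E={x↦5} | A=[8] | R=∅]
11. [C=((λv. v) x) | E={z↦8, x↦5} | A=∅ | R=∅]
12. [C=x | E={z↦8, x↦5} | A=∅ | R=[app]]
13. [C=(λv. v) | E={z↦8, x↦5} | A=[5] | R=∅]
14. [C=v | E={v↦5, z↦8, x↦5} | A=∅ | R=∅]
→ final value 5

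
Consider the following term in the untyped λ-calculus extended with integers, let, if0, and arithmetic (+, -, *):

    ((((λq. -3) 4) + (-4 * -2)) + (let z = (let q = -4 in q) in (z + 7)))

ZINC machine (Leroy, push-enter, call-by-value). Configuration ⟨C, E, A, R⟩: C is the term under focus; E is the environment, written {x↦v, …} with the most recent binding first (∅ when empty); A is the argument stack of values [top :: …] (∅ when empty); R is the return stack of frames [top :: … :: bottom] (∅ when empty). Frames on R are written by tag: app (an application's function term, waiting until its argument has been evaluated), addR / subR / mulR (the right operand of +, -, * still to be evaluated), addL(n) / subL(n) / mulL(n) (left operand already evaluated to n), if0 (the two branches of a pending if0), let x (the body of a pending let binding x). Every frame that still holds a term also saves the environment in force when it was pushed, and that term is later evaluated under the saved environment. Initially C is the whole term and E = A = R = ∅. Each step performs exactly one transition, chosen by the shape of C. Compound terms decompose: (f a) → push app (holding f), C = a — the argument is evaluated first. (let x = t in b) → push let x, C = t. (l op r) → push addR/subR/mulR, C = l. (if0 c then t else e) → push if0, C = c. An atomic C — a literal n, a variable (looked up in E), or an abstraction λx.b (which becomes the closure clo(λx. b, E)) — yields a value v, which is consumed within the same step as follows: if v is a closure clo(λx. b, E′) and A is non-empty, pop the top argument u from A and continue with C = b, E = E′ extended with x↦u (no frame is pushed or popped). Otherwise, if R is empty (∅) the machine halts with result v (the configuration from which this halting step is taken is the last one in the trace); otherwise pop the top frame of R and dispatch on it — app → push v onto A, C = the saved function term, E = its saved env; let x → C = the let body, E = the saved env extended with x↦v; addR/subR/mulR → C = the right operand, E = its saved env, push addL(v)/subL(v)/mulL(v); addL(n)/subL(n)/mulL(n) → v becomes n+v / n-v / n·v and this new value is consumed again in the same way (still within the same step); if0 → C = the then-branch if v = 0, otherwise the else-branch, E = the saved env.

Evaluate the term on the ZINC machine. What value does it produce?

Answer: 8

Machine steps:
step 0: <C=((((λq. -3) 4) + (-4 * -2)) + (let z = (let q = -4 in q) in (z + 7))), E=∅, A=∅, R=∅>
step 1: <C=(((λq. -3) 4) + (-4 * -2)), E=∅, A=∅, R=[addR]>
step 2: <C=((λq. -3) 4), E=∅, A=∅, R=[addR :: addR]>
step 3: <C=4, E=∅, A=∅, R=[app :: addR :: addR]>
step 4: <C=(λq. -3), E=∅, A=[4], R=[addR :: addR]>
step 5: <C=-3, E={q↦4}, A=∅, R=[addR :: addR]>
step 6: <C=(-4 * -2), E=∅, A=∅, R=[addL(-3) :: addR]>
step 7: <C=-4, E=∅, A=∅, R=[mulR :: addL(-3) :: addR]>
step 8: <C=-2, E=∅, A=∅, R=[mulL(-4) :: addL(-3) :: addR]>
step 9: <C=(let z = (let q = -4 in q) in (z + 7)), E=∅, A=∅, R=[addL(5)]>
step 10: <C=(let q = -4 in q), E=∅, A=∅, R=[let z :: addL(5)]>
step 11: <C=-4, E=∅, A=∅, R=[let q :: let z :: addL(5)]>
step 12: <C=q, E={q↦-4}, A=∅, R=[let z :: addL(5)]>
step 13: <C=(z + 7), E={z↦-4}, A=∅, R=[addL(5)]>
step 14: <C=z, E={z↦-4}, A=∅, R=[addR :: addL(5)]>
step 15: <C=7, E={z↦-4}, A=∅, R=[addL(-4) :: addL(5)]>
→ final value 8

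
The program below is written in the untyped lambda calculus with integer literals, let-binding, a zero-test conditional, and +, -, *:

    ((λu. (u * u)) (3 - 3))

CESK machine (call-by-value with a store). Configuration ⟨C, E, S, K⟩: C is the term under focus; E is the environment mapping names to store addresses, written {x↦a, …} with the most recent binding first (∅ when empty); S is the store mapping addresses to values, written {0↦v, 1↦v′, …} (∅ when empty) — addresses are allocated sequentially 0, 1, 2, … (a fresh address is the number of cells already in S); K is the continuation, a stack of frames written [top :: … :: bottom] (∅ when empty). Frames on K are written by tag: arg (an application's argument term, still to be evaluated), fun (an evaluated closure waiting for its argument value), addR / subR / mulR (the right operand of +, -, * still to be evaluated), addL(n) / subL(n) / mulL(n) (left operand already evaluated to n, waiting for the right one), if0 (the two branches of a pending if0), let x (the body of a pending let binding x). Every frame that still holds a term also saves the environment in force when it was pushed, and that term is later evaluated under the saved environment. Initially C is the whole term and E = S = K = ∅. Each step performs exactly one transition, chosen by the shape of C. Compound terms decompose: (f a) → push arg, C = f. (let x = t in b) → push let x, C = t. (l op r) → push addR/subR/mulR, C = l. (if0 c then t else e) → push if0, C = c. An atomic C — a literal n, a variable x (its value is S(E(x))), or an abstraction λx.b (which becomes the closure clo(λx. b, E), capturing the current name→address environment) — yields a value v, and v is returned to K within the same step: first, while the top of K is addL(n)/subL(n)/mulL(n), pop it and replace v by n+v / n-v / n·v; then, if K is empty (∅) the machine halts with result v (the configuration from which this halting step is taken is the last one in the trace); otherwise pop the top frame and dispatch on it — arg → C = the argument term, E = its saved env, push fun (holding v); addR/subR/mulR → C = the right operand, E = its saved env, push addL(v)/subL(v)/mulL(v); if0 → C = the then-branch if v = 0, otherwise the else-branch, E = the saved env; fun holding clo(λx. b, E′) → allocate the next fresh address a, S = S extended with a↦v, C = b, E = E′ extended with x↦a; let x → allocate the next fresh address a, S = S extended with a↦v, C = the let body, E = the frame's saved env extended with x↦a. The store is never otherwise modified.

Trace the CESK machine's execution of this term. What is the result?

Answer: 0

Execution trace:
0. <C=((λu. (u * u)) (3 - 3)), E=∅, S=∅, K=∅>
1. <C=(λu. (u * u)), E=∅, S=∅, K=[arg]>
2. <C=(3 - 3), E=∅, S=∅, K=[fun]>
3. <C=3, E=∅, S=∅, K=[subR :: fun]>
4. <C=3, E=∅, S=∅, K=[subL(3) :: fun]>
5. <C=(u * u), E={u↦0}, S={0↦0}, K=∅>
6. <C=u, E={u↦0}, S={0↦0}, K=[mulR]>
7. <C=u, E={u↦0}, S={0↦0}, K=[mulL(0)]>
→ final value 0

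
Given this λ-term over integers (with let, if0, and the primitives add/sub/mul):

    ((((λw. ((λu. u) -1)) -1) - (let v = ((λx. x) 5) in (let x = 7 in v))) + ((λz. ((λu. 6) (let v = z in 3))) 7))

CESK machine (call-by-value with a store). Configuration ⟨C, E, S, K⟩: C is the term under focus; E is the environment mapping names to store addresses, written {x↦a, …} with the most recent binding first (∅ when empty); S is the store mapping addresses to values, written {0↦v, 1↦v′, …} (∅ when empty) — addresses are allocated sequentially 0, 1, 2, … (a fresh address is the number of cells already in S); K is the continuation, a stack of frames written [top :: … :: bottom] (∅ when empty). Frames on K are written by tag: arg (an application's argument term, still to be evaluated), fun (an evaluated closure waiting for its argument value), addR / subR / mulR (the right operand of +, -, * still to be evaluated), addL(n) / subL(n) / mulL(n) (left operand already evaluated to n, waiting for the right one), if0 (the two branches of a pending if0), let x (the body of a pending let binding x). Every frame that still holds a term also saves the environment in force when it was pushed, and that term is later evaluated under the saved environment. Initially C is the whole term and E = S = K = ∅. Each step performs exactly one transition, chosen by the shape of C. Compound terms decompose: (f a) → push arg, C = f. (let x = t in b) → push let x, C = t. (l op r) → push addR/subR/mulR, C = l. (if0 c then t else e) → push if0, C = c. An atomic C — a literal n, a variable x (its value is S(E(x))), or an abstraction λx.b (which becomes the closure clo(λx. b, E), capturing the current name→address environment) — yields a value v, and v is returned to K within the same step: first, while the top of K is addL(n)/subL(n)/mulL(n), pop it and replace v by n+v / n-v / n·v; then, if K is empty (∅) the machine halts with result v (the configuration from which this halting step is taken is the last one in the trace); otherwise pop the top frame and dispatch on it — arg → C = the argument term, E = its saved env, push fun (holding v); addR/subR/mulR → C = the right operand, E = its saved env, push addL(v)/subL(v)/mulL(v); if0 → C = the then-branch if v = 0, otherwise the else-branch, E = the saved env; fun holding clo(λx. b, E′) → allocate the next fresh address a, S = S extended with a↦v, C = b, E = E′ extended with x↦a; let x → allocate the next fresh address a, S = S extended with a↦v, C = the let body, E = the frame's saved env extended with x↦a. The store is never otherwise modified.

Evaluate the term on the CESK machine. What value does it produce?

Answer: 0

Machine steps:
0. ⟨C=((((λw. ((λu. u) -1)) -1) - (let v = ((λx. x) 5) in (let x = 7 in v))) + ((λz. ((λu. 6) (let v = z in 3))) 7)); E=∅; S=∅; K=∅⟩
1. ⟨C=(((λw. ((λu. u) -1)) -1) - (let v = ((λx. x) 5) in (let x = 7 in v))); E=∅; S=∅; K=[addR]⟩
2. ⟨C=((λw. ((λu. u) -1)) -1); E=∅; S=∅; K=[subR :: addR]⟩
3. ⟨C=(λw. ((λu. u) -1)); E=∅; S=∅; K=[arg :: subR :: addR]⟩
4. ⟨C=-1; E=∅; S=∅; K=[fun :: subR :: addR]⟩
5. ⟨C=((λu. u) -1); E={w↦0}; S={0↦-1}; K=[subR :: addR]⟩
6. ⟨C=(λu. u); E={w↦0}; S={0↦-1}; K=[arg :: subR :: addR]⟩
7. ⟨C=-1; E={w↦0}; S={0↦-1}; K=[fun :: subR :: addR]⟩
8. ⟨C=u; E={u↦1, w↦0}; S={0↦-1, 1↦-1}; K=[subR :: addR]⟩
9. ⟨C=(let v = ((λx. x) 5) in (let x = 7 in v)); E=∅; S={0↦-1, 1↦-1}; K=[subL(-1) :: addR]⟩
10. ⟨C=((λx. x) 5); E=∅; S={0↦-1, 1↦-1}; K=[let v :: subL(-1) :: addR]⟩
11. ⟨C=(λx. x); E=∅; S={0↦-1, 1↦-1}; K=[arg :: let v :: subL(-1) :: addR]⟩
12. ⟨C=5; E=∅; S={0↦-1, 1↦-1}; K=[fun :: let v :: subL(-1) :: addR]⟩
13. ⟨C=x; E={x↦2}; S={0↦-1, 1↦-1, 2↦5}; K=[let v :: subL(-1) :: addR]⟩
14. ⟨C=(let x = 7 in v); E={v↦3}; S={0↦-1, 1↦-1, 2↦5, 3↦5}; K=[subL(-1) :: addR]⟩
15. ⟨C=7; E={v↦3}; S={0↦-1, 1↦-1, 2↦5, 3↦5}; K=[let x :: subL(-1) :: addR]⟩
16. ⟨C=v; E={x↦4, v↦3}; S={0↦-1, 1↦-1, 2↦5, 3↦5, 4↦7}; K=[subL(-1) :: addR]⟩
17. ⟨C=((λz. ((λu. 6) (let v = z in 3))) 7); E=∅; S={0↦-1, 1↦-1, 2↦5, 3↦5, 4↦7}; K=[addL(-6)]⟩
18. ⟨C=(λz. ((λu. 6) (let v = z in 3))); E=∅; S={0↦-1, 1↦-1, 2↦5, 3↦5, 4↦7}; K=[arg :: addL(-6)]⟩
19. ⟨C=7; E=∅; S={0↦-1, 1↦-1, 2↦5, 3↦5, 4↦7}; K=[fun :: addL(-6)]⟩
20. ⟨C=((λu. 6) (let v = z in 3)); E={z↦5}; S={0↦-1, 1↦-1, 2↦5, 3↦5, 4↦7, 5↦7}; K=[addL(-6)]⟩
21. ⟨C=(λu. 6); E={z↦5}; S={0↦-1, 1↦-1, 2↦5, 3↦5, 4↦7, 5↦7}; K=[arg :: addL(-6)]⟩
22. ⟨C=(let v = z in 3); E={z↦5}; S={0↦-1, 1↦-1, 2↦5, 3↦5, 4↦7, 5↦7}; K=[fun :: addL(-6)]⟩
23. ⟨C=z; E={z↦5}; S={0↦-1, 1↦-1, 2↦5, 3↦5, 4↦7, 5↦7}; K=[let v :: fun :: addL(-6)]⟩
24. ⟨C=3; E={v↦6, z↦5}; S={0↦-1, 1↦-1, 2↦5, 3↦5, 4↦7, 5↦7, 6↦7}; K=[fun :: addL(-6)]⟩
25. ⟨C=6; E={u↦7, z↦5}; S={0↦-1, 1↦-1, 2↦5, 3↦5, 4↦7, 5↦7, 6↦7, 7↦3}; K=[addL(-6)]⟩
→ final value 0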